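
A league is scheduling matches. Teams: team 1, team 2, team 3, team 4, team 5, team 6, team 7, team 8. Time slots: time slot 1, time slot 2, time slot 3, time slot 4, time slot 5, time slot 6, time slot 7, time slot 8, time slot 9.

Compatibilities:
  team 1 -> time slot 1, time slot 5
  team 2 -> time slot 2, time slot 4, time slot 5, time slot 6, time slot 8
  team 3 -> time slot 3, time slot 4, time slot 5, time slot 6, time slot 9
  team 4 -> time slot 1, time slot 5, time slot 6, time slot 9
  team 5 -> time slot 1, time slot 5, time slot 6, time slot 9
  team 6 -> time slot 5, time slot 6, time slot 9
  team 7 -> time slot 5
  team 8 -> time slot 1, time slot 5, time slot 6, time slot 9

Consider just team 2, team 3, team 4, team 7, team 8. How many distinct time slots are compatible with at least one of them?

The union of neighbours of {team 2, team 3, team 4, team 7, team 8} is {time slot 1, time slot 2, time slot 3, time slot 4, time slot 5, time slot 6, time slot 8, time slot 9}, which has 8 elements.
Since |N(S)| = 8 ≥ |S| = 5, Hall's condition holds for this subset.

8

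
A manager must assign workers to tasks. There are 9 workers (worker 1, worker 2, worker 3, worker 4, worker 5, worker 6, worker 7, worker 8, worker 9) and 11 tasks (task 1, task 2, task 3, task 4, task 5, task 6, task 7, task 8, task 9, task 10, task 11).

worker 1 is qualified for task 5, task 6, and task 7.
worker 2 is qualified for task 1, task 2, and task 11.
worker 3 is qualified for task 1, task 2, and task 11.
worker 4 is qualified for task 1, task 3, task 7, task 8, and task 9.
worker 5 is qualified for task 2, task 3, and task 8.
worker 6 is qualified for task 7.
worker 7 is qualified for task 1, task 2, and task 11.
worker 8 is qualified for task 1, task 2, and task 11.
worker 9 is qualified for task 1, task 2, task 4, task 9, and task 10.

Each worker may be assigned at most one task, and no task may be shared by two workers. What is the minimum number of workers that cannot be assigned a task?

For example, pair worker 1-task 5, worker 2-task 11, worker 3-task 1, worker 4-task 9, worker 5-task 8, worker 6-task 7, worker 7-task 2, worker 9-task 4.
The set {worker 2, worker 3, worker 7, worker 8} has only 3 neighbours ({task 1, task 11, task 2}), so by Hall's theorem at most 8 of the 9 workers can be matched.
That matches 8 of the 9, leaving 1 unmatched; no matching can do better.

1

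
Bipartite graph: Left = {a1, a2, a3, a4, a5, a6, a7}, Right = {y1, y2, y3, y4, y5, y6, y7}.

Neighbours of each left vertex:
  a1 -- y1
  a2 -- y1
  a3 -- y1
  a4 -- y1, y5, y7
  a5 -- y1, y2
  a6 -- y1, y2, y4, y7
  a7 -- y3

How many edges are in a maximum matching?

For example, pair a1–y1, a4–y5, a5–y2, a6–y7, a7–y3.
The set {a1, a2, a3} has only 1 neighbour ({y1}), so by Hall's theorem at most 5 of the 7 left vertices can be matched.

5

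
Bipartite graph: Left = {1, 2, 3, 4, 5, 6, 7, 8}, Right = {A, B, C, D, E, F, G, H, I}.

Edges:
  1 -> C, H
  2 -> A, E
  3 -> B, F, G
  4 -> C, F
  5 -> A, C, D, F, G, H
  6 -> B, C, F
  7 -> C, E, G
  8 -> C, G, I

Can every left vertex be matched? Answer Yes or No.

A valid assignment of size 8: 1–H, 2–A, 3–G, 4–F, 5–D, 6–B, 7–E, 8–C.
All 8 left vertices are covered.

Yes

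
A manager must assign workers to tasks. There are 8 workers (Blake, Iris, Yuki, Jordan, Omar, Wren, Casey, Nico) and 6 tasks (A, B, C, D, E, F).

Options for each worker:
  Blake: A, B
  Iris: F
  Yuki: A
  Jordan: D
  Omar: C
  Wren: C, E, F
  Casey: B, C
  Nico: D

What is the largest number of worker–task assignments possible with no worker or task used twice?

6

For example, pair Blake→B, Iris→F, Yuki→A, Jordan→D, Omar→C, Wren→E.
The set {Blake, Yuki, Jordan, Omar, Casey, Nico} has only 4 neighbours ({A, B, C, D}), so by Hall's theorem at most 6 of the 8 workers can be matched.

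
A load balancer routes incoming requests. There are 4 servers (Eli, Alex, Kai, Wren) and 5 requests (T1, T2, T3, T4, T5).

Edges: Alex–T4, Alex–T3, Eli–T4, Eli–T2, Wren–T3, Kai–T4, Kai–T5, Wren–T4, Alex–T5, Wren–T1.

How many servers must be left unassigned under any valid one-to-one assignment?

A valid assignment of size 4: Eli–T2, Alex–T3, Kai–T5, Wren–T4.
This saturates every server, so 4 is the maximum.
That matches 4 of the 4, leaving 0 unmatched; no matching can do better.

0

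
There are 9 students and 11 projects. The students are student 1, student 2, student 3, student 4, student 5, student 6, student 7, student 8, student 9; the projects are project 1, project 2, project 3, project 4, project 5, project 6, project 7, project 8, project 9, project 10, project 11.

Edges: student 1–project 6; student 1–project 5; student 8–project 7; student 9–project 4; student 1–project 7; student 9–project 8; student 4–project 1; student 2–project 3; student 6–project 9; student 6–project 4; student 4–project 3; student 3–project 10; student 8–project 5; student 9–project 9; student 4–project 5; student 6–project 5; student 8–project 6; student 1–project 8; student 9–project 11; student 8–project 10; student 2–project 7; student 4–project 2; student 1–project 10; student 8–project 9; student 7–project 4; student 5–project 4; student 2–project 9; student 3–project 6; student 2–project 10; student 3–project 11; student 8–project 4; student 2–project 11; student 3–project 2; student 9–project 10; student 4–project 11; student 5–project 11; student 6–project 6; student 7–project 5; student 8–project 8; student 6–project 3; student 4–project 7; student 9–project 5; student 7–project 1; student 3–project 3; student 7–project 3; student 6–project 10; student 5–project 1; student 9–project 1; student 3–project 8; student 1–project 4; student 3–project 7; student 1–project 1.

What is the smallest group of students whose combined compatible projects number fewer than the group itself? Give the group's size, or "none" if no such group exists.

none

A matching saturating every student exists, for instance student 1→project 6, student 2→project 3, student 3→project 2, student 4→project 11, student 5→project 1, student 6→project 10, student 7→project 4, student 8→project 7, student 9→project 9.
By Hall's marriage theorem, this means |N(S)| ≥ |S| for every subset S, so no violating subset exists.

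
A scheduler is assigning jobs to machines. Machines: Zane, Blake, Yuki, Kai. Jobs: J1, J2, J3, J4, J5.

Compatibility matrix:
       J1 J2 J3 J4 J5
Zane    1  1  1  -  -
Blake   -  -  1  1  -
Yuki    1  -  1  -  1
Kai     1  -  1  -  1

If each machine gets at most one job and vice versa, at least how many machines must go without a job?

0

One maximum matching: Zane→J1, Blake→J4, Yuki→J5, Kai→J3.
This saturates every machine, so 4 is the maximum.
That matches 4 of the 4, leaving 0 unmatched; no matching can do better.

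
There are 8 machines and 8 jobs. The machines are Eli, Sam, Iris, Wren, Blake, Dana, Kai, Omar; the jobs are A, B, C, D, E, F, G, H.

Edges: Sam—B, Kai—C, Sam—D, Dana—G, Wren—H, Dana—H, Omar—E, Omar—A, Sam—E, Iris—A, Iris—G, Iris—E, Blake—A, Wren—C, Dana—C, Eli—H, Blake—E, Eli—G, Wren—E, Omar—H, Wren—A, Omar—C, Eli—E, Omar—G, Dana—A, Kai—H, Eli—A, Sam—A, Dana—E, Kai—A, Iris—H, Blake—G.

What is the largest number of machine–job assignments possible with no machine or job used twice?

6

For example, pair Eli-H, Sam-B, Iris-E, Wren-C, Blake-A, Dana-G.
The set {Eli, Iris, Wren, Blake, Dana, Kai, Omar} has only 5 neighbours ({A, C, E, G, H}), so by Hall's theorem at most 6 of the 8 machines can be matched.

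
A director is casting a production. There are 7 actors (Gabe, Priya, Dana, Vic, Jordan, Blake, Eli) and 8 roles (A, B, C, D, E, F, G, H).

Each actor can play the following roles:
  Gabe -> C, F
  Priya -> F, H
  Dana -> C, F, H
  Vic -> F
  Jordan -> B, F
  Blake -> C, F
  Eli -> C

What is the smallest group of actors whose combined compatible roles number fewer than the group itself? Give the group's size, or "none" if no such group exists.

Take S = {Gabe, Vic, Blake}. Its neighbourhood is {C, F}, so |N(S)| = 2 < |S| = 3.
Every subset of size less than 3 has at least as many neighbours as members, so 3 is the minimum.

3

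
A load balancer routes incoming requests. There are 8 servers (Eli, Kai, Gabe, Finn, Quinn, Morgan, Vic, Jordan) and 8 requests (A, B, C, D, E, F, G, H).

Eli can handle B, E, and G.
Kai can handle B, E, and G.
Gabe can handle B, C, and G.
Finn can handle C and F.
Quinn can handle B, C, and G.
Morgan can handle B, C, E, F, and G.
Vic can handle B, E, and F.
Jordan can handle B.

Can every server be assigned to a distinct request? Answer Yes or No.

No

The set {Eli, Kai, Gabe, Finn, Quinn, Morgan, Vic, Jordan} has only 5 neighbours ({B, C, E, F, G}), so by Hall's theorem at most 5 of the 8 servers can be matched.
Hence no matching covers every server.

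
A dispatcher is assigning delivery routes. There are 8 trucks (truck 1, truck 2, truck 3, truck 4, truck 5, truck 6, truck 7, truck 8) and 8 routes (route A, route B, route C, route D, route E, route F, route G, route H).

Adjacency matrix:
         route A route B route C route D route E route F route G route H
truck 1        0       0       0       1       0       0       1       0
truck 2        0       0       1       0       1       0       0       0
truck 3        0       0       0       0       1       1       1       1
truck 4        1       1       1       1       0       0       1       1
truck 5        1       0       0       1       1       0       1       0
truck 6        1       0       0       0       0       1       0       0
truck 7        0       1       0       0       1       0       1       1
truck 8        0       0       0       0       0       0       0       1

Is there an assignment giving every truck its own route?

Yes

A valid assignment of size 8: truck 1-route D, truck 2-route C, truck 3-route F, truck 4-route G, truck 5-route E, truck 6-route A, truck 7-route B, truck 8-route H.
All 8 trucks are covered.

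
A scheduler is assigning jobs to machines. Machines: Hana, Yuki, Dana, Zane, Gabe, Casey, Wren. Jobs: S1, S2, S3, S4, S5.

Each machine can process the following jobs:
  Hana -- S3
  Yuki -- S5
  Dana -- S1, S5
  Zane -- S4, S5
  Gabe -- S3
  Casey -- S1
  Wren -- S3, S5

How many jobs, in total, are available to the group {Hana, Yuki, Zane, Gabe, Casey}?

The union of neighbours of {Hana, Yuki, Zane, Gabe, Casey} is {S1, S3, S4, S5}, which has 4 elements.
Since |N(S)| = 4 < |S| = 5, Hall's condition fails for this subset.

4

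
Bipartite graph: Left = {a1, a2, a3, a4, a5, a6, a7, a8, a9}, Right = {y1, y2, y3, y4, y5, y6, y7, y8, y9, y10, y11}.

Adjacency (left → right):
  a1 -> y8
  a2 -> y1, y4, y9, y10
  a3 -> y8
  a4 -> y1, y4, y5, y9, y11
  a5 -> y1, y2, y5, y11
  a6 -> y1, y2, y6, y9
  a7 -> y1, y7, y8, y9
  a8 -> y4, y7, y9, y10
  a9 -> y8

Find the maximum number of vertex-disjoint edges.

A valid assignment of size 7: a1–y8, a2–y4, a4–y9, a5–y5, a6–y2, a7–y1, a8–y7.
The set {a1, a3, a9} has only 1 neighbour ({y8}), so by Hall's theorem at most 7 of the 9 left vertices can be matched.

7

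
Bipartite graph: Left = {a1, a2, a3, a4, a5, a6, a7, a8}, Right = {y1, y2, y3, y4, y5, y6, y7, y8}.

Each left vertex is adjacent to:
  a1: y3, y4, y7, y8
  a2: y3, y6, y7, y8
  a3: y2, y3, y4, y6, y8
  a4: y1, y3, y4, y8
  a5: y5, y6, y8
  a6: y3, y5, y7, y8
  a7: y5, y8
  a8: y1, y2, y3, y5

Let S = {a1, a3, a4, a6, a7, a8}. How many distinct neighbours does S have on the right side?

8

The union of neighbours of {a1, a3, a4, a6, a7, a8} is {y1, y2, y3, y4, y5, y6, y7, y8}, which has 8 elements.
Since |N(S)| = 8 ≥ |S| = 6, Hall's condition holds for this subset.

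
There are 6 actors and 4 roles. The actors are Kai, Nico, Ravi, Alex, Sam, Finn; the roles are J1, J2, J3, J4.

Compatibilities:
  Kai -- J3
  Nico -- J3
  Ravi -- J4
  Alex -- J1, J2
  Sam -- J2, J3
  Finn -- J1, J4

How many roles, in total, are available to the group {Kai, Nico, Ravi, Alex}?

The union of neighbours of {Kai, Nico, Ravi, Alex} is {J1, J2, J3, J4}, which has 4 elements.
Since |N(S)| = 4 ≥ |S| = 4, Hall's condition holds for this subset.

4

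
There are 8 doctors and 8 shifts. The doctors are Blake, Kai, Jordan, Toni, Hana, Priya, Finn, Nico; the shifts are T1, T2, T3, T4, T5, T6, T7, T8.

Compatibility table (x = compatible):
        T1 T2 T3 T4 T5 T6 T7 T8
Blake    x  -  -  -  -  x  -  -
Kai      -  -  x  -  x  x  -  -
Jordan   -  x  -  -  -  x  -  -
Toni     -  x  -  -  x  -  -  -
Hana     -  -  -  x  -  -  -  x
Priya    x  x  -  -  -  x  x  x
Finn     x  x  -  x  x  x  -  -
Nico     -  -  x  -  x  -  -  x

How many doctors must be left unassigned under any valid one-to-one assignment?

0

One maximum matching: Blake–T1, Kai–T3, Jordan–T6, Toni–T2, Hana–T4, Priya–T7, Finn–T5, Nico–T8.
All 8 doctors are matched, so no larger matching exists.
That matches 8 of the 8, leaving 0 unmatched; no matching can do better.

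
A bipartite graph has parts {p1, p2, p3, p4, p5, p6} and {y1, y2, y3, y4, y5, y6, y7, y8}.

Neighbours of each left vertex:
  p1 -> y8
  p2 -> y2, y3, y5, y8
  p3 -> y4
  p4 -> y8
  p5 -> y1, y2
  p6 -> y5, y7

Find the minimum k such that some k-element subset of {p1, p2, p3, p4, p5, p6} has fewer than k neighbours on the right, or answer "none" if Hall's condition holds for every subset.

Take S = {p1, p4}. Its neighbourhood is {y8}, so |N(S)| = 1 < |S| = 2.
No single vertex violates Hall's condition since each has at least one neighbour, so 2 is the minimum.

2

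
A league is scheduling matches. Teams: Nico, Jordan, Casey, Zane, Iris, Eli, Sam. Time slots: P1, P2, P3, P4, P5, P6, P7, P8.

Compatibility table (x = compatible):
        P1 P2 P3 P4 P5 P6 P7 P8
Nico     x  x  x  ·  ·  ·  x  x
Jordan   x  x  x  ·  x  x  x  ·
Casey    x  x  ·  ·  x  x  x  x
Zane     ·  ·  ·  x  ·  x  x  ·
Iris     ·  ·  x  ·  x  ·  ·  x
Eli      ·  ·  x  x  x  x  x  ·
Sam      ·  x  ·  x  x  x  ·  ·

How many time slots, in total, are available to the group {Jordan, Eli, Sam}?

The union of neighbours of {Jordan, Eli, Sam} is {P1, P2, P3, P4, P5, P6, P7}, which has 7 elements.
Since |N(S)| = 7 ≥ |S| = 3, Hall's condition holds for this subset.

7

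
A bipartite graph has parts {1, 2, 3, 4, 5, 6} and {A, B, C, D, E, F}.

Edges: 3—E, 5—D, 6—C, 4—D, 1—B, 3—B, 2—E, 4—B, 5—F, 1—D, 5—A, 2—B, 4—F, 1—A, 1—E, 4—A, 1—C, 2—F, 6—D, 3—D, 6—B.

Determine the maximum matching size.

One maximum matching: 1-C, 2-E, 3-D, 4-F, 5-A, 6-B.
This saturates every left vertex, so 6 is the maximum.

6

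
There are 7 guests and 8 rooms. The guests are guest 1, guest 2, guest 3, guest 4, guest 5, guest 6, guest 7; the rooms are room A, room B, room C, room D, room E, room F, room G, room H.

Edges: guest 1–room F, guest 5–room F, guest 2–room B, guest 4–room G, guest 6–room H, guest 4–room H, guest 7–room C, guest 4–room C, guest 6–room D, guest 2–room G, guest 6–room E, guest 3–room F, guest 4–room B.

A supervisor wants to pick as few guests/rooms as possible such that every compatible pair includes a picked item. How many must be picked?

{guest 2, guest 4, guest 6, guest 7, room F} is a vertex cover of size 5: every edge has an endpoint in this set.
No smaller cover exists because guest 1–room F, guest 2–room B, guest 4–room G, guest 6–room E, guest 7–room C is a matching of size 5, and a cover must include an endpoint of each of these disjoint edges (König's theorem).

5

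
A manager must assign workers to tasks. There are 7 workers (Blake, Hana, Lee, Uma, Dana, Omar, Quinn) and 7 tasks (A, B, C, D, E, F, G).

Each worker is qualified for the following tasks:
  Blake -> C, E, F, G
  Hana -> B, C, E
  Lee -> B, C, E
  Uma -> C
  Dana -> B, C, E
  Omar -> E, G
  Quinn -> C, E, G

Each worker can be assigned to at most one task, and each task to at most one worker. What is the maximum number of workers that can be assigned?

5

For example, pair Blake–F, Hana–E, Lee–B, Uma–C, Omar–G.
The set {Hana, Lee, Uma, Dana, Omar, Quinn} has only 4 neighbours ({B, C, E, G}), so by Hall's theorem at most 5 of the 7 workers can be matched.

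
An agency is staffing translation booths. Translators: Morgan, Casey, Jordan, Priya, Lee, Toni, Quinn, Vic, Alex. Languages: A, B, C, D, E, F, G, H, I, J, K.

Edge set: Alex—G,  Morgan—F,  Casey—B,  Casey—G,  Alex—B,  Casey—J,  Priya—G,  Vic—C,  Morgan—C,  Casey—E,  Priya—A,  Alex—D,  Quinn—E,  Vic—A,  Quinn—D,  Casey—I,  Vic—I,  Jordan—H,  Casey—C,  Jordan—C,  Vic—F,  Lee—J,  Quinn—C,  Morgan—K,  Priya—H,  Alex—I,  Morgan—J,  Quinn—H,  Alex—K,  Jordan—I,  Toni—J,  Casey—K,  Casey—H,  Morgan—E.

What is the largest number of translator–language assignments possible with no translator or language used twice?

8

A valid assignment of size 8: Morgan→E, Casey→K, Jordan→H, Priya→A, Lee→J, Quinn→C, Vic→I, Alex→G.
The set {Lee, Toni} has only 1 neighbour ({J}), so by Hall's theorem at most 8 of the 9 translators can be matched.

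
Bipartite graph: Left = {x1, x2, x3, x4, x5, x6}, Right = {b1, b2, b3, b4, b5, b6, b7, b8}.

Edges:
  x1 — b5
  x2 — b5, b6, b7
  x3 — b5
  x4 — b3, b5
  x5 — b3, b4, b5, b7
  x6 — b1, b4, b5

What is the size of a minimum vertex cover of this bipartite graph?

A maximum matching has 5 edges (e.g. x1–b5, x2–b6, x4–b3, x5–b7, x6–b4).
By König's theorem the minimum vertex cover has the same size. One such cover is {x2, x4, x5, x6, b5}.

5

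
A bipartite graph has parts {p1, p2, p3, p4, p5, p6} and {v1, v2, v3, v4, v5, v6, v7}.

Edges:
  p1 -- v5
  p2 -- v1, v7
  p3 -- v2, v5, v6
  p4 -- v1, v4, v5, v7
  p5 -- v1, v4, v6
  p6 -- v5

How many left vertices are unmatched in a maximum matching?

1

One maximum matching: p1–v5, p2–v1, p3–v2, p4–v7, p5–v6.
The set {p1, p6} has only 1 neighbour ({v5}), so by Hall's theorem at most 5 of the 6 left vertices can be matched.
That matches 5 of the 6, leaving 1 unmatched; no matching can do better.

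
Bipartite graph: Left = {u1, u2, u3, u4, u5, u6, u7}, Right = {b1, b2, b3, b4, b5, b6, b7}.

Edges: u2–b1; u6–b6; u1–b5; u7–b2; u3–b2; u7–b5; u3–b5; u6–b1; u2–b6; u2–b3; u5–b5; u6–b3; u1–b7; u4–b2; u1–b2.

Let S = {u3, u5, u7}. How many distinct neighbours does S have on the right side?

2

The union of neighbours of {u3, u5, u7} is {b2, b5}, which has 2 elements.
Since |N(S)| = 2 < |S| = 3, Hall's condition fails for this subset.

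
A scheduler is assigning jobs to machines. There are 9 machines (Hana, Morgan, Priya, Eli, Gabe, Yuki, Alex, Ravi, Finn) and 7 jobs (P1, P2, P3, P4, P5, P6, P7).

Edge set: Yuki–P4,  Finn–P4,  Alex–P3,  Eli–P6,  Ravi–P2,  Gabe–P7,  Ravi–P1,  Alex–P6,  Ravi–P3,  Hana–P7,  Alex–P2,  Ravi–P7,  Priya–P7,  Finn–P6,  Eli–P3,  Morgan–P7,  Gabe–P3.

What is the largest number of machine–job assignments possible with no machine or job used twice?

6

One maximum matching: Hana–P7, Eli–P6, Gabe–P3, Yuki–P4, Alex–P2, Ravi–P1.
The set {Hana, Morgan, Priya, Eli, Gabe, Yuki, Finn} has only 4 neighbours ({P3, P4, P6, P7}), so by Hall's theorem at most 6 of the 9 machines can be matched.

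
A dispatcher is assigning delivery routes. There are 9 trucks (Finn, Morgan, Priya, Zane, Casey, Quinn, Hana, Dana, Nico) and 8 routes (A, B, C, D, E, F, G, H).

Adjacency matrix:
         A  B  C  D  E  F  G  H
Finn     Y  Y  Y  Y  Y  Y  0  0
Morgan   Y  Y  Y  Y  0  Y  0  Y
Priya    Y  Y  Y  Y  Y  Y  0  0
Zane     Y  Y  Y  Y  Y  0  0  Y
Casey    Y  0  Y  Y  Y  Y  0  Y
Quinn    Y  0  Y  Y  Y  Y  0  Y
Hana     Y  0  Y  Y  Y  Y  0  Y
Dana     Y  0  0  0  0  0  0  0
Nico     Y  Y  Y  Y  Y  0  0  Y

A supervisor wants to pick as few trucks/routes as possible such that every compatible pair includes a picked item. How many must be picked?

7

A maximum matching has 7 edges (e.g. Finn–C, Morgan–F, Priya–D, Zane–B, Casey–H, Quinn–E, Hana–A).
By König's theorem the minimum vertex cover has the same size. One such cover is {A, B, C, D, E, F, H}.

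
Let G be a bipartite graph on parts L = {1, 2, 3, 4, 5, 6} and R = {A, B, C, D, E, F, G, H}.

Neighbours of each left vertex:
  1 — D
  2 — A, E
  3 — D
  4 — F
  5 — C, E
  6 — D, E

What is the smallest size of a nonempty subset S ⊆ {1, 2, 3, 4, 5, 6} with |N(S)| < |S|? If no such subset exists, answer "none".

Take S = {1, 3}. Its neighbourhood is {D}, so |N(S)| = 1 < |S| = 2.
No single vertex violates Hall's condition since each has at least one neighbour, so 2 is the minimum.

2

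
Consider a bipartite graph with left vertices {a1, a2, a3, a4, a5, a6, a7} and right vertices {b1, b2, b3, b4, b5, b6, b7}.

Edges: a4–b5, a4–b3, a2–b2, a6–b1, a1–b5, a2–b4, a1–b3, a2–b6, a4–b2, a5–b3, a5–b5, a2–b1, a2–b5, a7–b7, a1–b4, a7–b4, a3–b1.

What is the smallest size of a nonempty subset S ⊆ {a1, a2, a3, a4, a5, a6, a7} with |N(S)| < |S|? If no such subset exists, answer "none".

Take S = {a3, a6}. Its neighbourhood is {b1}, so |N(S)| = 1 < |S| = 2.
No single vertex violates Hall's condition since each has at least one neighbour, so 2 is the minimum.

2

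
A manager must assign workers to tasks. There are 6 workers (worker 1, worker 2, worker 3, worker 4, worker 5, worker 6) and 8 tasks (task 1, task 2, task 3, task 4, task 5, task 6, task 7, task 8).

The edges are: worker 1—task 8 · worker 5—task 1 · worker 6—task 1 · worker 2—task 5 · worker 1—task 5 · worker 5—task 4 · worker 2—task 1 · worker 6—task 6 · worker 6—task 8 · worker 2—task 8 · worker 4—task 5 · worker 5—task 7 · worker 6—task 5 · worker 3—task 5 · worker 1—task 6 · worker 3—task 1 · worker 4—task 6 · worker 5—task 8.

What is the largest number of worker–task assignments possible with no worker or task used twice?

5

A valid assignment of size 5: worker 1→task 6, worker 2→task 8, worker 3→task 1, worker 4→task 5, worker 5→task 7.
The set {worker 1, worker 2, worker 3, worker 4, worker 6} has only 4 neighbours ({task 1, task 5, task 6, task 8}), so by Hall's theorem at most 5 of the 6 workers can be matched.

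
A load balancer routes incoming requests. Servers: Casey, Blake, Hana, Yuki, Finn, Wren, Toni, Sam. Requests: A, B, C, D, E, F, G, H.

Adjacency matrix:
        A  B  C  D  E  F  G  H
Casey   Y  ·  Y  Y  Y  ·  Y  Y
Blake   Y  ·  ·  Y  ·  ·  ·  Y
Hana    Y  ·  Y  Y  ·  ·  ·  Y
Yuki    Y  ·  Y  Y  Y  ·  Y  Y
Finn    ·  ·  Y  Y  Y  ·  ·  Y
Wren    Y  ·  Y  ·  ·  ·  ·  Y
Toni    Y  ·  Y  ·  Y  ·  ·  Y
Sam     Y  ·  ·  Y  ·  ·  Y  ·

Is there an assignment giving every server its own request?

The set {Casey, Blake, Hana, Yuki, Finn, Wren, Toni, Sam} has only 6 neighbours ({A, C, D, E, G, H}), so by Hall's theorem at most 6 of the 8 servers can be matched.
Hence no matching covers every server.

No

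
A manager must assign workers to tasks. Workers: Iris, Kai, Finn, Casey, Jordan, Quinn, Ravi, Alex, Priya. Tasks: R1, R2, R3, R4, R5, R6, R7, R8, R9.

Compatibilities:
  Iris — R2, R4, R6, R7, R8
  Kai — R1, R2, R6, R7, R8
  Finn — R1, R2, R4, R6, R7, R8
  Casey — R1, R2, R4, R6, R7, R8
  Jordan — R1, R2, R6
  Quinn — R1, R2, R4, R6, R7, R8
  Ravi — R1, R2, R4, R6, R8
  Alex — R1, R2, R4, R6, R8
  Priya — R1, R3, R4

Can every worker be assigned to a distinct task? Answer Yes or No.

The set {Iris, Kai, Finn, Casey, Jordan, Quinn, Ravi, Alex} has only 6 neighbours ({R1, R2, R4, R6, R7, R8}), so by Hall's theorem at most 7 of the 9 workers can be matched.
Hence no matching covers every worker.

No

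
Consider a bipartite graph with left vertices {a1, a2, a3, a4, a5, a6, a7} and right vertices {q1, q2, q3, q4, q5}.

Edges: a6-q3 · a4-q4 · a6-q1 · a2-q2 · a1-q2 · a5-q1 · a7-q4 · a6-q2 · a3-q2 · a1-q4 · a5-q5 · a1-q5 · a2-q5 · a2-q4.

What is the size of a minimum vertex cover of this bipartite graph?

{a5, a6, q2, q4, q5} is a vertex cover of size 5: every edge has an endpoint in this set.
No smaller cover exists because a1–q4, a2–q5, a3–q2, a5–q1, a6–q3 is a matching of size 5, and a cover must include an endpoint of each of these disjoint edges (König's theorem).

5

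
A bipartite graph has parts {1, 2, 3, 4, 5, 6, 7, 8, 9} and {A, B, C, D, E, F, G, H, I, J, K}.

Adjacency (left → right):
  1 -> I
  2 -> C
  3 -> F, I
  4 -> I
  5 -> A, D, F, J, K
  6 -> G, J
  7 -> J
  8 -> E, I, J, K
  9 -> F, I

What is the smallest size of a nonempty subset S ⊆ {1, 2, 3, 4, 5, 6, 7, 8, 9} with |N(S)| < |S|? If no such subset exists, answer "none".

2

Take S = {1, 4}. Its neighbourhood is {I}, so |N(S)| = 1 < |S| = 2.
No single vertex violates Hall's condition since each has at least one neighbour, so 2 is the minimum.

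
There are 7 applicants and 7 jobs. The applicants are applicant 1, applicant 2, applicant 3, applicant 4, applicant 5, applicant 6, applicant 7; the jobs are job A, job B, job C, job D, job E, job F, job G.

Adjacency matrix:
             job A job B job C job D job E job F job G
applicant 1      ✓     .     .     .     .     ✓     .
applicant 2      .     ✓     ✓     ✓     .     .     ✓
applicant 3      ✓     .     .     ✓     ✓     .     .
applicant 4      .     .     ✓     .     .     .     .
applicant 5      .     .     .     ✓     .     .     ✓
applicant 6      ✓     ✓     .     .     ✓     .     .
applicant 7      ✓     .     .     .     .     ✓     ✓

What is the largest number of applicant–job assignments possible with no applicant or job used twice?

7

One maximum matching: applicant 1→job F, applicant 2→job B, applicant 3→job D, applicant 4→job C, applicant 5→job G, applicant 6→job E, applicant 7→job A.
This saturates every applicant, so 7 is the maximum.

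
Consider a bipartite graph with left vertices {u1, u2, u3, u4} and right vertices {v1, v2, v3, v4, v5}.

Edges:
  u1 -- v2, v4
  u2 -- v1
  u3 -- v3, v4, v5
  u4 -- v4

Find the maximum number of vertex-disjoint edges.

For example, pair u1→v2, u2→v1, u3→v3, u4→v4.
All 4 left vertices are matched, so no larger matching exists.

4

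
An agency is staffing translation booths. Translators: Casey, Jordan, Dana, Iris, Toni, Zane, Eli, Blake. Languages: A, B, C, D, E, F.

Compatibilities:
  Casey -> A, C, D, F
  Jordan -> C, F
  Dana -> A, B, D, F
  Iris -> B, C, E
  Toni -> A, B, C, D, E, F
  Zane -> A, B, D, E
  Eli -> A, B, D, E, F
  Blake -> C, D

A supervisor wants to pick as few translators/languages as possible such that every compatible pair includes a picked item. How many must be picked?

6

A maximum matching has 6 edges (e.g. Casey–D, Jordan–C, Dana–F, Iris–E, Toni–A, Zane–B).
By König's theorem the minimum vertex cover has the same size. One such cover is {A, B, C, D, E, F}.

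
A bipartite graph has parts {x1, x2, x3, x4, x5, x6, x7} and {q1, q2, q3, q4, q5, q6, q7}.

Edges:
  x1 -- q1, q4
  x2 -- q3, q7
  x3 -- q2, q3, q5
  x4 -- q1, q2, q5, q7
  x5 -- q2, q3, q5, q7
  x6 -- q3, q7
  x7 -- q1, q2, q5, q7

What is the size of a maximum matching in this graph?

For example, pair x1–q4, x2–q3, x3–q5, x4–q1, x5–q2, x6–q7.
The set {x2, x3, x4, x5, x6, x7} has only 5 neighbours ({q1, q2, q3, q5, q7}), so by Hall's theorem at most 6 of the 7 left vertices can be matched.

6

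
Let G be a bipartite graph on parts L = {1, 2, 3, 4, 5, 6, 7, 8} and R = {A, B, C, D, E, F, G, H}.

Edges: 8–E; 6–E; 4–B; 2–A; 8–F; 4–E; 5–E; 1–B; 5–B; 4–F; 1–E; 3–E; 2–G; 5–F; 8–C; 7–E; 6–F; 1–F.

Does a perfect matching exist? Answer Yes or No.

The set {1, 3, 4, 5, 6, 7} has only 3 neighbours ({B, E, F}), so by Hall's theorem at most 5 of the 8 left vertices can be matched.
Hence no matching covers every left vertex.

No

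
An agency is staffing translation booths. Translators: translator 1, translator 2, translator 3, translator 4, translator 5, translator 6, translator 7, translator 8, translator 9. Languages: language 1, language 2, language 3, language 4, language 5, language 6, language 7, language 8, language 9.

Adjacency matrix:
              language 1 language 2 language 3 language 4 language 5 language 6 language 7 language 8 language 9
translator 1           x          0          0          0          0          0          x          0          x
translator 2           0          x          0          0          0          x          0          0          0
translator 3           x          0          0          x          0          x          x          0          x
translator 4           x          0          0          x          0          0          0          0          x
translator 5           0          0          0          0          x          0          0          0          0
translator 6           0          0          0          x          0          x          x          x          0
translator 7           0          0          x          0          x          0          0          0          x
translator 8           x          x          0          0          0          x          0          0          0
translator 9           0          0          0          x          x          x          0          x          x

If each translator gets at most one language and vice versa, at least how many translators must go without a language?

0

One maximum matching: translator 1→language 1, translator 2→language 2, translator 3→language 7, translator 4→language 9, translator 5→language 5, translator 6→language 4, translator 7→language 3, translator 8→language 6, translator 9→language 8.
This saturates every translator, so 9 is the maximum.
That matches 9 of the 9, leaving 0 unmatched; no matching can do better.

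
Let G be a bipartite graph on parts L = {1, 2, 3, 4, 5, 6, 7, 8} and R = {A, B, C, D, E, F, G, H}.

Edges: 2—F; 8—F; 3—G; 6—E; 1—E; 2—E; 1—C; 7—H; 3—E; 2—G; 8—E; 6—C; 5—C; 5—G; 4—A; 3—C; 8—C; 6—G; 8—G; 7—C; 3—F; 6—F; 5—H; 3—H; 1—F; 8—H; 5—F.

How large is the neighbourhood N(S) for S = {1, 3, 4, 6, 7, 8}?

6

The union of neighbours of {1, 3, 4, 6, 7, 8} is {A, C, E, F, G, H}, which has 6 elements.
Since |N(S)| = 6 ≥ |S| = 6, Hall's condition holds for this subset.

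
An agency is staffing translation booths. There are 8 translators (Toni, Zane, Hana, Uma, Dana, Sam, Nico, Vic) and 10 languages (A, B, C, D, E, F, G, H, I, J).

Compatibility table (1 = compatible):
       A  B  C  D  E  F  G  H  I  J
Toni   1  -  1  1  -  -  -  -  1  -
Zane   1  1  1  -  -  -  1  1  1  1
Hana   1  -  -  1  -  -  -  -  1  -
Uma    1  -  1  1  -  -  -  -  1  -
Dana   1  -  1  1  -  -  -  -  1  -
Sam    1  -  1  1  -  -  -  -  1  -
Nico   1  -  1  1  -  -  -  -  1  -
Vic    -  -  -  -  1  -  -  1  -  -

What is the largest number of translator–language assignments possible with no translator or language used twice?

6

A valid assignment of size 6: Toni-D, Zane-J, Hana-A, Uma-C, Dana-I, Vic-E.
The set {Toni, Hana, Uma, Dana, Sam, Nico} has only 4 neighbours ({A, C, D, I}), so by Hall's theorem at most 6 of the 8 translators can be matched.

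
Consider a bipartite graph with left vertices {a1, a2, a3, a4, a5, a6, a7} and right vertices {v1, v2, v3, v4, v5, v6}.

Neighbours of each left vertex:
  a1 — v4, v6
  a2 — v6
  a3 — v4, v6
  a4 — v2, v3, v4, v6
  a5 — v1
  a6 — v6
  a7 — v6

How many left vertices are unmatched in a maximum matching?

For example, pair a1–v4, a2–v6, a4–v2, a5–v1.
The set {a1, a2, a3, a6, a7} has only 2 neighbours ({v4, v6}), so by Hall's theorem at most 4 of the 7 left vertices can be matched.
That matches 4 of the 7, leaving 3 unmatched; no matching can do better.

3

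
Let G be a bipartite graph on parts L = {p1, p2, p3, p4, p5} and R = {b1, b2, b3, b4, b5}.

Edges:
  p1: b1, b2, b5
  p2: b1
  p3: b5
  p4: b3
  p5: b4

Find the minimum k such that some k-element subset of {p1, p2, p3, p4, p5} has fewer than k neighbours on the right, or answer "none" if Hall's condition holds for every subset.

A matching saturating every left vertex exists, for instance p1→b2, p2→b1, p3→b5, p4→b3, p5→b4.
By Hall's marriage theorem, this means |N(S)| ≥ |S| for every subset S, so no violating subset exists.

none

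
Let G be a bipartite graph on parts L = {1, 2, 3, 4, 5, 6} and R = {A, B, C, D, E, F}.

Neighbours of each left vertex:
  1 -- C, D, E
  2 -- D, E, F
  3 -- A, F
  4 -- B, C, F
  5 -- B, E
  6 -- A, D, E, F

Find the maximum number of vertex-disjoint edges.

For example, pair 1→C, 2→D, 3→A, 4→F, 5→B, 6→E.
This saturates every left vertex, so 6 is the maximum.

6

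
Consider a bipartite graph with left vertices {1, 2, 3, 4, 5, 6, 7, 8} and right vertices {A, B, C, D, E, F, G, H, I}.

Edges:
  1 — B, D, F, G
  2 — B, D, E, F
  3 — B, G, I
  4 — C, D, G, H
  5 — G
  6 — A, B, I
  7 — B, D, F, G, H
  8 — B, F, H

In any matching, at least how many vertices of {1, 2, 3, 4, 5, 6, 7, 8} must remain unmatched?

One maximum matching: 1-F, 2-E, 3-I, 4-C, 5-G, 6-A, 7-H, 8-B.
This saturates every left vertex, so 8 is the maximum.
That matches 8 of the 8, leaving 0 unmatched; no matching can do better.

0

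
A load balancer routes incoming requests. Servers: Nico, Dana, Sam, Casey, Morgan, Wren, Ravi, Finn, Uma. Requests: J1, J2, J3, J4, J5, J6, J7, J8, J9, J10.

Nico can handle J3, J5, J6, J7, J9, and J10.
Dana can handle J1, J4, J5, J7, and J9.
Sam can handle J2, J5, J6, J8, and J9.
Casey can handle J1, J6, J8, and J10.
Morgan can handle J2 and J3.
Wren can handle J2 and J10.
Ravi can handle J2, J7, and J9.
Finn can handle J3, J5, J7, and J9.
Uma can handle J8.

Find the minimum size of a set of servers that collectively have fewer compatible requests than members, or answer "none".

none

A matching saturating every server exists, for instance Nico→J9, Dana→J1, Sam→J5, Casey→J6, Morgan→J3, Wren→J10, Ravi→J2, Finn→J7, Uma→J8.
By Hall's marriage theorem, this means |N(S)| ≥ |S| for every subset S, so no violating subset exists.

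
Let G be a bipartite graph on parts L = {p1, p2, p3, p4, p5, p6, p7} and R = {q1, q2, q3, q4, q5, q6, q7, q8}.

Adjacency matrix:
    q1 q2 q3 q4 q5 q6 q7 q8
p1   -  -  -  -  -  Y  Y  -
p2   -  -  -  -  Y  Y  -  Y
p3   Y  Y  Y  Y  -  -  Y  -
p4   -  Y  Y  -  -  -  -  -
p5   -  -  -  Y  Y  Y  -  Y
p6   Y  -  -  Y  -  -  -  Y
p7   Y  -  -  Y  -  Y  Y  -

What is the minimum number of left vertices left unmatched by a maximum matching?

A valid assignment of size 7: p1–q7, p2–q5, p3–q1, p4–q2, p5–q8, p6–q4, p7–q6.
This saturates every left vertex, so 7 is the maximum.
That matches 7 of the 7, leaving 0 unmatched; no matching can do better.

0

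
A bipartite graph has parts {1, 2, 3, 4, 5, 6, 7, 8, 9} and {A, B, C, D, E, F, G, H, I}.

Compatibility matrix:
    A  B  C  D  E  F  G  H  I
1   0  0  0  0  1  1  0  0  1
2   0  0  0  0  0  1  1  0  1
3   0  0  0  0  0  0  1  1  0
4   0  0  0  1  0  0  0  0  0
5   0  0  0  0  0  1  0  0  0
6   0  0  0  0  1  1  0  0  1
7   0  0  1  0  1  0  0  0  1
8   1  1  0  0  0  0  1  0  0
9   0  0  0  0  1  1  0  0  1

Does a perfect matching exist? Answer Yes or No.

No

The set {1, 5, 6, 9} has only 3 neighbours ({E, F, I}), so by Hall's theorem at most 8 of the 9 left vertices can be matched.
Hence no matching covers every left vertex.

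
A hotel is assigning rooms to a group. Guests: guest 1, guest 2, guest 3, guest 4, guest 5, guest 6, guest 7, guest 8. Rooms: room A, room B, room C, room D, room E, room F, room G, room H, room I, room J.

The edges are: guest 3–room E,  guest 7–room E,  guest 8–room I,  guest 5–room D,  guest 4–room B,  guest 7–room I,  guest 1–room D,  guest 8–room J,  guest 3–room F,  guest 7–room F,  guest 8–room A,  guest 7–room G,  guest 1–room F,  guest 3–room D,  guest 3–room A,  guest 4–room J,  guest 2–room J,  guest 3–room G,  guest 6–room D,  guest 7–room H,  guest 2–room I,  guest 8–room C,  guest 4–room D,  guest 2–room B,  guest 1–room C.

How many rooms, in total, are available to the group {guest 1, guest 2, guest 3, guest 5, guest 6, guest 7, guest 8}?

10

The union of neighbours of {guest 1, guest 2, guest 3, guest 5, guest 6, guest 7, guest 8} is {room A, room B, room C, room D, room E, room F, room G, room H, room I, room J}, which has 10 elements.
Since |N(S)| = 10 ≥ |S| = 7, Hall's condition holds for this subset.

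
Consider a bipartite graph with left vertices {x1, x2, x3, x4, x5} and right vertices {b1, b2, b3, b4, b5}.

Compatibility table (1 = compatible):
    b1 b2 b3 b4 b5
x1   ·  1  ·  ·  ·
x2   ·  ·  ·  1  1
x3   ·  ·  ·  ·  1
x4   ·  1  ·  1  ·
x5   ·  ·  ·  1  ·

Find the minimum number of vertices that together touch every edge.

The 3 edges x1–b2, x2–b4, x3–b5 form a matching, so any vertex cover needs at least 3 vertices (one per matched edge).
Conversely {b2, b4, b5} meets every edge and has exactly 3 vertices, so 3 is optimal.

3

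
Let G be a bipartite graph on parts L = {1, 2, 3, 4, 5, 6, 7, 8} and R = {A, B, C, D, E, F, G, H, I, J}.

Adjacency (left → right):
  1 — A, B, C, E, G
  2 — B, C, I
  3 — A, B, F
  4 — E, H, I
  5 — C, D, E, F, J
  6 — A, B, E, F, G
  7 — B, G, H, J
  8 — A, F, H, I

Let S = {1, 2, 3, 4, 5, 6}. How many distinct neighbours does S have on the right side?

The union of neighbours of {1, 2, 3, 4, 5, 6} is {A, B, C, D, E, F, G, H, I, J}, which has 10 elements.
Since |N(S)| = 10 ≥ |S| = 6, Hall's condition holds for this subset.

10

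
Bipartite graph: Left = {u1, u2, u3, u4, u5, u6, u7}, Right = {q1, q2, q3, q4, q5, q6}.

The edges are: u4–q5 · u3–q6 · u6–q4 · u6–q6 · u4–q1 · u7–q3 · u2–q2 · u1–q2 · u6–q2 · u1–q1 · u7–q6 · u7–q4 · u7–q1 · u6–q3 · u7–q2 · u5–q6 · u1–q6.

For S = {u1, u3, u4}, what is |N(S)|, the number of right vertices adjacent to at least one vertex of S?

4

The union of neighbours of {u1, u3, u4} is {q1, q2, q5, q6}, which has 4 elements.
Since |N(S)| = 4 ≥ |S| = 3, Hall's condition holds for this subset.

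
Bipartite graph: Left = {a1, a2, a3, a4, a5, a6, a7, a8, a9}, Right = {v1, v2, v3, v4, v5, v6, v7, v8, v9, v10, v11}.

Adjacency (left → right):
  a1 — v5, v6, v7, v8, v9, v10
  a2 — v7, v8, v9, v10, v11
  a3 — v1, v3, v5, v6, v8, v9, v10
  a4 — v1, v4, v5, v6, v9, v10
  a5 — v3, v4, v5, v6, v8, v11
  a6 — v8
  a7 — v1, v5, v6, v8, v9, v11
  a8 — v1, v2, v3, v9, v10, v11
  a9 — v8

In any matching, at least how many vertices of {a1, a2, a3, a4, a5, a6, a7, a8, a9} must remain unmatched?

1

A valid assignment of size 8: a1-v5, a2-v9, a3-v3, a4-v1, a5-v11, a6-v8, a7-v6, a8-v10.
The set {a6, a9} has only 1 neighbour ({v8}), so by Hall's theorem at most 8 of the 9 left vertices can be matched.
That matches 8 of the 9, leaving 1 unmatched; no matching can do better.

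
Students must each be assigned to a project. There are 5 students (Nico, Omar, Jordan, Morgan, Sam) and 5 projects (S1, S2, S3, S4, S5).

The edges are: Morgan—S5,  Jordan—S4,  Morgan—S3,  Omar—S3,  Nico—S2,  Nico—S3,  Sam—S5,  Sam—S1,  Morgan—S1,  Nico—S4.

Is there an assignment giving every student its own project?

One maximum matching: Nico→S2, Omar→S3, Jordan→S4, Morgan→S5, Sam→S1.
Every student is matched, so this is a perfect matching.

Yes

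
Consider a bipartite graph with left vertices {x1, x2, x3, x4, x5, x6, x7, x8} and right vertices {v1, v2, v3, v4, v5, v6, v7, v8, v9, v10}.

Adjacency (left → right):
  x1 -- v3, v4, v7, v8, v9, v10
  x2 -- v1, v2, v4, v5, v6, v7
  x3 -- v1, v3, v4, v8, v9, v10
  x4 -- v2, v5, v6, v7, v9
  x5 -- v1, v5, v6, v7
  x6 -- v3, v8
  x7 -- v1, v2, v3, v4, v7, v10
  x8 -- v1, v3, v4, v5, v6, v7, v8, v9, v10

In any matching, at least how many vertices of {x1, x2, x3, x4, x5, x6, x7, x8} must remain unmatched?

0

For example, pair x1–v10, x2–v6, x3–v1, x4–v9, x5–v7, x6–v3, x7–v2, x8–v8.
All 8 left vertices are matched, so no larger matching exists.
That matches 8 of the 8, leaving 0 unmatched; no matching can do better.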